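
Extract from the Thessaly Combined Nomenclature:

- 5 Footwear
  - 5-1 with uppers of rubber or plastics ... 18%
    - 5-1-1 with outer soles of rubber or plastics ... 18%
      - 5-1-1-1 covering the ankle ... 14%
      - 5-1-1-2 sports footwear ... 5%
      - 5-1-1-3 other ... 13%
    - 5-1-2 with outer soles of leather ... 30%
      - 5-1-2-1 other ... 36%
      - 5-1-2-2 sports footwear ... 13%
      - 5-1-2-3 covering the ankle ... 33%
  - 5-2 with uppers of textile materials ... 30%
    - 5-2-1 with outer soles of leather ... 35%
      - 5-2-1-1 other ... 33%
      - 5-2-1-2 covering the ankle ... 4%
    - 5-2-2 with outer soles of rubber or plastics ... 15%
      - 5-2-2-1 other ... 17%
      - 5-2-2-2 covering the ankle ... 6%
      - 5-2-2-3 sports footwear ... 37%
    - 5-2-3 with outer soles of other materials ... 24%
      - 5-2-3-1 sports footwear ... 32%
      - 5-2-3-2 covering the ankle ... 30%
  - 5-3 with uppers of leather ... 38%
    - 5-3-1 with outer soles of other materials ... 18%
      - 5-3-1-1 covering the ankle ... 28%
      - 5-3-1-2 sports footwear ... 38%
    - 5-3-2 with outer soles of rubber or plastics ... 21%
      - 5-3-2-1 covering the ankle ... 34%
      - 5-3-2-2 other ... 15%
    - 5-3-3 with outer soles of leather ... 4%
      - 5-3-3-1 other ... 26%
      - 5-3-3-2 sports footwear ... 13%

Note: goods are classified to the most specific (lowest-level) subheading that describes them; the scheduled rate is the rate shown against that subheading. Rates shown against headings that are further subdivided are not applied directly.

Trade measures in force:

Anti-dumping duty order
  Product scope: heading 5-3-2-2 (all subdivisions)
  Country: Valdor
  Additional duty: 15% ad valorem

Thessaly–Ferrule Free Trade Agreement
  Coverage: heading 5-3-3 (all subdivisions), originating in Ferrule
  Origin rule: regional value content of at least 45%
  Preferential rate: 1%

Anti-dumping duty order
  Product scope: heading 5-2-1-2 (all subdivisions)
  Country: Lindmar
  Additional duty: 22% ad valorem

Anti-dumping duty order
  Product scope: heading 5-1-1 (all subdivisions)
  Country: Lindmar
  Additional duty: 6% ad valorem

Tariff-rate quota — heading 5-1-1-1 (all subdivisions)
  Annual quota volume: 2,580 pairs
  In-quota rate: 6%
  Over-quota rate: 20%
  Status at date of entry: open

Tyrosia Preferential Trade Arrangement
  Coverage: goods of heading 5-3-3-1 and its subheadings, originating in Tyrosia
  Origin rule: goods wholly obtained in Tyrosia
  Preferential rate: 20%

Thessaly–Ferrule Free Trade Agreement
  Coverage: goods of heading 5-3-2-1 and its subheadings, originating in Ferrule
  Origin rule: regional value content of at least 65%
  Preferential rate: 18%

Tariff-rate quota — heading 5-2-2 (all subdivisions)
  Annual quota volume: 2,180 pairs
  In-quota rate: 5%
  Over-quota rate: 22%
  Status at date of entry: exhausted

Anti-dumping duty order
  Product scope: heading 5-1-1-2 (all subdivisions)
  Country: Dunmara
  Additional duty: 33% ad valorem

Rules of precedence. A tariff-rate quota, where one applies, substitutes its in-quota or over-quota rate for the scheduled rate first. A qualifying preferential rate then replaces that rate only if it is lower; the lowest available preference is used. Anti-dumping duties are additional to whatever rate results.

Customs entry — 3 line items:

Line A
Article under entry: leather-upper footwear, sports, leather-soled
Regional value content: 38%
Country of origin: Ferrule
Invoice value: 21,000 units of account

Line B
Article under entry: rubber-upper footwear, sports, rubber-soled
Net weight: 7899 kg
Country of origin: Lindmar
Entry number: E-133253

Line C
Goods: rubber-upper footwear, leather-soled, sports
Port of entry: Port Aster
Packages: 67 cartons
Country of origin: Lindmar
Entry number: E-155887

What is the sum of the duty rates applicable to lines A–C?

37%

Line A: leather-upper → 5-3; leather-soled → 5-3-3; sports → 5-3-3-2. Scheduled 13%. Ferrule agreement on 5-3-3: RVC < 45%; Ferrule agreement on 5-3-2-1: 5-3-3-2 not covered. → 13%.
Line B: rubber-upper → 5-1; rubber-soled → 5-1-1; sports → 5-1-1-2. Scheduled 5%. anti-dumping (Lindmar, 5-1-1): +6%; total 5% + 6% = 11%. → 11%.
Line C: rubber-upper → 5-1; leather-soled → 5-1-2; sports → 5-1-2-2. Scheduled 13%. No special measure applies. → 13%.
Sum: 13% + 11% + 13% = 37%.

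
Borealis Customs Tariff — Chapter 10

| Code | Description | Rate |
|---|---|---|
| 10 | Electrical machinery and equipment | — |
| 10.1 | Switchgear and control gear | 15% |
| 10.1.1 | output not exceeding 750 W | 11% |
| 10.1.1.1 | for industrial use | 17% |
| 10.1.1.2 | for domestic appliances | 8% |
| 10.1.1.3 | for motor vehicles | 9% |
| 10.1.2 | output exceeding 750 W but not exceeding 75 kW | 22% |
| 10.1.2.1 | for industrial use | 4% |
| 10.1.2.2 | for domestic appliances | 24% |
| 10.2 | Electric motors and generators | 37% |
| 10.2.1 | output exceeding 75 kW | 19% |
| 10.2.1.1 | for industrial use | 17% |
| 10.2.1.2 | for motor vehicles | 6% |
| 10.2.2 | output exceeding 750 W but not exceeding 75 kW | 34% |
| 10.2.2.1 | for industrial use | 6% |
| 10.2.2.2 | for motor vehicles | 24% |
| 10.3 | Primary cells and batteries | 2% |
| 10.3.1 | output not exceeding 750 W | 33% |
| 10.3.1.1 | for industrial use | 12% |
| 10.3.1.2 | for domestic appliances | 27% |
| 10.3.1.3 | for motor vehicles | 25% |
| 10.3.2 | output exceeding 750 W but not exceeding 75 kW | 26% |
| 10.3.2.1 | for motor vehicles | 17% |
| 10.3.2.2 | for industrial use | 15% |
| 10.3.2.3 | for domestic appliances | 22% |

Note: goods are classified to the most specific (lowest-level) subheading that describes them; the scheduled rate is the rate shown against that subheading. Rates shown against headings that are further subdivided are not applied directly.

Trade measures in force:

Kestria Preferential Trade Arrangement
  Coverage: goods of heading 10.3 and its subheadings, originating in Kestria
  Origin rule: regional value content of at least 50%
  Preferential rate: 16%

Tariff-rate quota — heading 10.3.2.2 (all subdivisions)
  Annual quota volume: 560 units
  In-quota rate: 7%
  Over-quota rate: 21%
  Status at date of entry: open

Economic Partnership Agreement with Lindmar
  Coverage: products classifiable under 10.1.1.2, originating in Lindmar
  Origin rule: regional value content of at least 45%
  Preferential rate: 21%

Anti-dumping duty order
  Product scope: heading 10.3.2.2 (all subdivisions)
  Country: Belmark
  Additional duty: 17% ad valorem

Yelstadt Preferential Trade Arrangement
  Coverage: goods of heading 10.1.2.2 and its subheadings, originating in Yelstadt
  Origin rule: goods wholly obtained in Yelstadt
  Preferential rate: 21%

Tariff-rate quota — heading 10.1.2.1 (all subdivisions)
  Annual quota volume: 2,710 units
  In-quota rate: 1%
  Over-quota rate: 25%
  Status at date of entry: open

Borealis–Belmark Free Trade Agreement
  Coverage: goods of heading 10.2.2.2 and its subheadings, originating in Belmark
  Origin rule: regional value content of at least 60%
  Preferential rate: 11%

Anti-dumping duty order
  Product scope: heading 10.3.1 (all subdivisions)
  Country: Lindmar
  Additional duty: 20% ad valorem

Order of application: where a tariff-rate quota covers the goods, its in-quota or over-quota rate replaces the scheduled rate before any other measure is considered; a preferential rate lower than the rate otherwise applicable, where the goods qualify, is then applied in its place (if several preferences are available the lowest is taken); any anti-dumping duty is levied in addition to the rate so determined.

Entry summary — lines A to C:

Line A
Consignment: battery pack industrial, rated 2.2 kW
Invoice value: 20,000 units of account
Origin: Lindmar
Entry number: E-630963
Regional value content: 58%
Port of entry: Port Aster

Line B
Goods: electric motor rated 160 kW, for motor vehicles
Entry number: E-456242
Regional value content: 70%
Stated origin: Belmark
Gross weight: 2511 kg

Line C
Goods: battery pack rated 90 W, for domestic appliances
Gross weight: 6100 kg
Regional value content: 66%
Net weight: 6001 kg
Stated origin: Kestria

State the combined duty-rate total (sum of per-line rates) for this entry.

29%

Line A: battery pack → 10.3; rated 2.2 kW → 10.3.2; industrial → 10.3.2.2. Scheduled 15%. quota on 10.3.2.2 open → in-quota 7%; Lindmar agreement on 10.1.1.2: 10.3.2.2 not covered. → 7%.
Line B: electric motor → 10.2; rated 160 kW → 10.2.1; for motor vehicles → 10.2.1.2. Scheduled 6%. Belmark agreement on 10.2.2.2: 10.2.1.2 not covered. → 6%.
Line C: battery pack → 10.3; rated 90 W → 10.3.1; for domestic appliances → 10.3.1.2. Scheduled 27%. Kestria agreement on 10.3: RVC ≥ 50% → 16% available; preferential 16%. → 16%.
Sum: 7% + 6% + 16% = 29%.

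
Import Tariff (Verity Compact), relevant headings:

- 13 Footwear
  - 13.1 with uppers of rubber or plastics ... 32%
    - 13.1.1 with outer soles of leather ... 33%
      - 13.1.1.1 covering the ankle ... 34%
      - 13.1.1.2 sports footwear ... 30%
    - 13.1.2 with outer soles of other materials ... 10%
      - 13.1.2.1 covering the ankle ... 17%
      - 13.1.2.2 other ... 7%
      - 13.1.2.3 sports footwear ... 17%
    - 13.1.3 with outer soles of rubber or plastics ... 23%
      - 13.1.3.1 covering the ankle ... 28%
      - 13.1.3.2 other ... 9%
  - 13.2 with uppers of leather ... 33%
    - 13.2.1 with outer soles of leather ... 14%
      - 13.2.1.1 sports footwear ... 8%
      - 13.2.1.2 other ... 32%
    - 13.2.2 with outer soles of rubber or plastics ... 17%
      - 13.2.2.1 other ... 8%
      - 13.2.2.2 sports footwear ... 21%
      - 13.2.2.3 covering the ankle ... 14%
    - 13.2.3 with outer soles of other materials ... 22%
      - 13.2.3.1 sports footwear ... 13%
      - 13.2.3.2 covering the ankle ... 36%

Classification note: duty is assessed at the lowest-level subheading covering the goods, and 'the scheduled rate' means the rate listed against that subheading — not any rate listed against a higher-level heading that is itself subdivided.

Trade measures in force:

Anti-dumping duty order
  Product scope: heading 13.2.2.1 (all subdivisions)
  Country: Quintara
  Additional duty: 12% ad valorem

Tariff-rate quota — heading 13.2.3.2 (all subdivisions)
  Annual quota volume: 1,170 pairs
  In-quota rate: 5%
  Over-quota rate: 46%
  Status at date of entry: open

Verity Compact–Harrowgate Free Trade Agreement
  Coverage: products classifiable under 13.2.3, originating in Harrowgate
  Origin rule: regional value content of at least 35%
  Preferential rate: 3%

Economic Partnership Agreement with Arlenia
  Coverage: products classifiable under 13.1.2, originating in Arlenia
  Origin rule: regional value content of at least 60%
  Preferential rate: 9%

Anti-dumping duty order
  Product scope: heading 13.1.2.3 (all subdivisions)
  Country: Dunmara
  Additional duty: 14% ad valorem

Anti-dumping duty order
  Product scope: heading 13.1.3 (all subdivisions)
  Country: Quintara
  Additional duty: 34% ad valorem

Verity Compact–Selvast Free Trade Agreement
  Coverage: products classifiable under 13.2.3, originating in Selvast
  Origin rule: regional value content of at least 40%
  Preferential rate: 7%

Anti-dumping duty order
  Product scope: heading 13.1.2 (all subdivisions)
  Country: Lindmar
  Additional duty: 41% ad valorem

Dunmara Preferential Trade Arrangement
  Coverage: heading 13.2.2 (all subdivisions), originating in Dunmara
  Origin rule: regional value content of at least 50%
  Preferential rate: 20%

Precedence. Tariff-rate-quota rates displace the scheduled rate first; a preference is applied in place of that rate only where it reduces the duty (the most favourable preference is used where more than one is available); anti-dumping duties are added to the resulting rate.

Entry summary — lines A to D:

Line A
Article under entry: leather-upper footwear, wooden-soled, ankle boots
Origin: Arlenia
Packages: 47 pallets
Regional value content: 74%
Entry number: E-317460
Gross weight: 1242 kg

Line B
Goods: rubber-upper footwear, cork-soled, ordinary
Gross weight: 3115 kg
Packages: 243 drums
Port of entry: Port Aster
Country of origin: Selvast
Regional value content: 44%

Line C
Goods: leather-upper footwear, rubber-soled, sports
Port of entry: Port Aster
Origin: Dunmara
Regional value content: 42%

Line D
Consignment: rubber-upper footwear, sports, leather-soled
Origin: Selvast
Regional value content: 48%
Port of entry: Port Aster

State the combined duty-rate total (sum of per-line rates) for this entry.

Line A: leather-upper → 13.2; wooden-soled → 13.2.3; ankle boots → 13.2.3.2. Scheduled 36%. quota on 13.2.3.2 open → in-quota 5%; Arlenia agreement on 13.1.2: 13.2.3.2 not covered. → 5%.
Line B: rubber-upper → 13.1; cork-soled → 13.1.2; ordinary → 13.1.2.2. Scheduled 7%. Selvast agreement on 13.2.3: 13.1.2.2 not covered. → 7%.
Line C: leather-upper → 13.2; rubber-soled → 13.2.2; sports → 13.2.2.2. Scheduled 21%. Dunmara agreement on 13.2.2: RVC < 50%. → 21%.
Line D: rubber-upper → 13.1; leather-soled → 13.1.1; sports → 13.1.1.2. Scheduled 30%. Selvast agreement on 13.2.3: 13.1.1.2 not covered. → 30%.
Sum: 5% + 7% + 21% + 30% = 63%.

63%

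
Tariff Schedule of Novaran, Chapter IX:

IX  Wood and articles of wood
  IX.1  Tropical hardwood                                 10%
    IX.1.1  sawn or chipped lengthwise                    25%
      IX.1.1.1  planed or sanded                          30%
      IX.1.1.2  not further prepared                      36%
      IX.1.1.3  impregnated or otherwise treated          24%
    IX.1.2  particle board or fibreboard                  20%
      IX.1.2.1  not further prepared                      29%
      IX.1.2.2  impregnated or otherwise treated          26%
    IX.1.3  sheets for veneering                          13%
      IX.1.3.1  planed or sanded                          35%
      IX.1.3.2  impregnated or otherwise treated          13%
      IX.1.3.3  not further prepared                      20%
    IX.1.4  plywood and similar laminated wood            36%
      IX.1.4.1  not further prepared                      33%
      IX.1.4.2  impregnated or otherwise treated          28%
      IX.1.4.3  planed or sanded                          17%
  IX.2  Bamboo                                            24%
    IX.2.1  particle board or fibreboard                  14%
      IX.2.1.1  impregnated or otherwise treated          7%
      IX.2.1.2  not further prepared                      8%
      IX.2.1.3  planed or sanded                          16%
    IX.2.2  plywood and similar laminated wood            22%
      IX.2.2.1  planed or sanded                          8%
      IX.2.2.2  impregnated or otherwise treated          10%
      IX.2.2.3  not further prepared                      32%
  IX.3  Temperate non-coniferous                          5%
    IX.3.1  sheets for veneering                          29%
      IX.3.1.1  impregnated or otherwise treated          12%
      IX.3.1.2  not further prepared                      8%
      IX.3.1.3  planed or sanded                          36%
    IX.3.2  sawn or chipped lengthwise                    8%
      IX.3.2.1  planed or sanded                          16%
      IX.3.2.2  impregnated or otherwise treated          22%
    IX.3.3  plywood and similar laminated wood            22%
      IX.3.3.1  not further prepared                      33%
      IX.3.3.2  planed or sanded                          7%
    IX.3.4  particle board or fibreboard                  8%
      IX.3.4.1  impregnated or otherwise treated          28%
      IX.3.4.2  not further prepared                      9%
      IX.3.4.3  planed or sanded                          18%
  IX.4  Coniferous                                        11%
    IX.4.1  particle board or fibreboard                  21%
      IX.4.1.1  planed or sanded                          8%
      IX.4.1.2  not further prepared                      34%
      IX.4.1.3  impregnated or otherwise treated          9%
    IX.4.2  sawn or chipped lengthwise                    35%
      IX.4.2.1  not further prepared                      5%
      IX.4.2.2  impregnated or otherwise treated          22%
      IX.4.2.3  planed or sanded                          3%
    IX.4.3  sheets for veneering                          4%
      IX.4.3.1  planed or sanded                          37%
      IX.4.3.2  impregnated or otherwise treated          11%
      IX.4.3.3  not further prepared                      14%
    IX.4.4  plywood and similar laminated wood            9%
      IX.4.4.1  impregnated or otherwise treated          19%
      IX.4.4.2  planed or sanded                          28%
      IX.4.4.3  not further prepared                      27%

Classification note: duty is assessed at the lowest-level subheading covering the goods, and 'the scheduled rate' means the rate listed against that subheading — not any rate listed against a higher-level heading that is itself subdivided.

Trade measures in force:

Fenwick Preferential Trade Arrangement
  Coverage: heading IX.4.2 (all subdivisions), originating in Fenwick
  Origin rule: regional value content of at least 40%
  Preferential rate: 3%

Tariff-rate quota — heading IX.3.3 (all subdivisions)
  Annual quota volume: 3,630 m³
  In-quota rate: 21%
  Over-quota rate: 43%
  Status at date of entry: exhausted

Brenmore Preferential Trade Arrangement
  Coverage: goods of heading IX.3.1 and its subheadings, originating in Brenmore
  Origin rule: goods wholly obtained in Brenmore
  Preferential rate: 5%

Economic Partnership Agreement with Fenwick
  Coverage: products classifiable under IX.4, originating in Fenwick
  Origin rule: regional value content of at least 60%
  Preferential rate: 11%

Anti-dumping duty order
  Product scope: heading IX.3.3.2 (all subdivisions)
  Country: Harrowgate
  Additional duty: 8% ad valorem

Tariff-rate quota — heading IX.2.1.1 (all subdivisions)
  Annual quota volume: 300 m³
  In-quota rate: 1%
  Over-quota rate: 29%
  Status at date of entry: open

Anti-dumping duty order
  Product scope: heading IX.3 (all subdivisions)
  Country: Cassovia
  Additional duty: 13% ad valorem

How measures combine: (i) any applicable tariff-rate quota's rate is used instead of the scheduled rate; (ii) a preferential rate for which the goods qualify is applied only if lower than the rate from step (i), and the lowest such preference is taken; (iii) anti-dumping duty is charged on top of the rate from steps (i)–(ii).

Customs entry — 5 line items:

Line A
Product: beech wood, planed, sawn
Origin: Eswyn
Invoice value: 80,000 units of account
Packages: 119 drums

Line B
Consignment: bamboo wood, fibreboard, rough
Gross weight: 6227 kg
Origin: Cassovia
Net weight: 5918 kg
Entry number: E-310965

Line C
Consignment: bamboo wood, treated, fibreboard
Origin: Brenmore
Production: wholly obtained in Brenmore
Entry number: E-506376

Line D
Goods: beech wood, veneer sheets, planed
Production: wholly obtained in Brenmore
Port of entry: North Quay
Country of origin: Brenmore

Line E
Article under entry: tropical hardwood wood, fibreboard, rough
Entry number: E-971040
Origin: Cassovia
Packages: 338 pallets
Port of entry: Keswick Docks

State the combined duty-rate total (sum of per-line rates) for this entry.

59%

Line A: beech → IX.3; sawn → IX.3.2; planed → IX.3.2.1. Scheduled 16%. No special measure applies. → 16%.
Line B: bamboo → IX.2; fibreboard → IX.2.1; rough → IX.2.1.2. Scheduled 8%. No special measure applies. → 8%.
Line C: bamboo → IX.2; fibreboard → IX.2.1; treated → IX.2.1.1. Scheduled 7%. quota on IX.2.1.1 open → in-quota 1%; Brenmore agreement on IX.3.1: IX.2.1.1 not covered. → 1%.
Line D: beech → IX.3; veneer sheets → IX.3.1; planed → IX.3.1.3. Scheduled 36%. Brenmore agreement on IX.3.1: wholly obtained → 5% available; preferential 5%. → 5%.
Line E: tropical hardwood → IX.1; fibreboard → IX.1.2; rough → IX.1.2.1. Scheduled 29%. No special measure applies. → 29%.
Sum: 16% + 8% + 1% + 5% + 29% = 59%.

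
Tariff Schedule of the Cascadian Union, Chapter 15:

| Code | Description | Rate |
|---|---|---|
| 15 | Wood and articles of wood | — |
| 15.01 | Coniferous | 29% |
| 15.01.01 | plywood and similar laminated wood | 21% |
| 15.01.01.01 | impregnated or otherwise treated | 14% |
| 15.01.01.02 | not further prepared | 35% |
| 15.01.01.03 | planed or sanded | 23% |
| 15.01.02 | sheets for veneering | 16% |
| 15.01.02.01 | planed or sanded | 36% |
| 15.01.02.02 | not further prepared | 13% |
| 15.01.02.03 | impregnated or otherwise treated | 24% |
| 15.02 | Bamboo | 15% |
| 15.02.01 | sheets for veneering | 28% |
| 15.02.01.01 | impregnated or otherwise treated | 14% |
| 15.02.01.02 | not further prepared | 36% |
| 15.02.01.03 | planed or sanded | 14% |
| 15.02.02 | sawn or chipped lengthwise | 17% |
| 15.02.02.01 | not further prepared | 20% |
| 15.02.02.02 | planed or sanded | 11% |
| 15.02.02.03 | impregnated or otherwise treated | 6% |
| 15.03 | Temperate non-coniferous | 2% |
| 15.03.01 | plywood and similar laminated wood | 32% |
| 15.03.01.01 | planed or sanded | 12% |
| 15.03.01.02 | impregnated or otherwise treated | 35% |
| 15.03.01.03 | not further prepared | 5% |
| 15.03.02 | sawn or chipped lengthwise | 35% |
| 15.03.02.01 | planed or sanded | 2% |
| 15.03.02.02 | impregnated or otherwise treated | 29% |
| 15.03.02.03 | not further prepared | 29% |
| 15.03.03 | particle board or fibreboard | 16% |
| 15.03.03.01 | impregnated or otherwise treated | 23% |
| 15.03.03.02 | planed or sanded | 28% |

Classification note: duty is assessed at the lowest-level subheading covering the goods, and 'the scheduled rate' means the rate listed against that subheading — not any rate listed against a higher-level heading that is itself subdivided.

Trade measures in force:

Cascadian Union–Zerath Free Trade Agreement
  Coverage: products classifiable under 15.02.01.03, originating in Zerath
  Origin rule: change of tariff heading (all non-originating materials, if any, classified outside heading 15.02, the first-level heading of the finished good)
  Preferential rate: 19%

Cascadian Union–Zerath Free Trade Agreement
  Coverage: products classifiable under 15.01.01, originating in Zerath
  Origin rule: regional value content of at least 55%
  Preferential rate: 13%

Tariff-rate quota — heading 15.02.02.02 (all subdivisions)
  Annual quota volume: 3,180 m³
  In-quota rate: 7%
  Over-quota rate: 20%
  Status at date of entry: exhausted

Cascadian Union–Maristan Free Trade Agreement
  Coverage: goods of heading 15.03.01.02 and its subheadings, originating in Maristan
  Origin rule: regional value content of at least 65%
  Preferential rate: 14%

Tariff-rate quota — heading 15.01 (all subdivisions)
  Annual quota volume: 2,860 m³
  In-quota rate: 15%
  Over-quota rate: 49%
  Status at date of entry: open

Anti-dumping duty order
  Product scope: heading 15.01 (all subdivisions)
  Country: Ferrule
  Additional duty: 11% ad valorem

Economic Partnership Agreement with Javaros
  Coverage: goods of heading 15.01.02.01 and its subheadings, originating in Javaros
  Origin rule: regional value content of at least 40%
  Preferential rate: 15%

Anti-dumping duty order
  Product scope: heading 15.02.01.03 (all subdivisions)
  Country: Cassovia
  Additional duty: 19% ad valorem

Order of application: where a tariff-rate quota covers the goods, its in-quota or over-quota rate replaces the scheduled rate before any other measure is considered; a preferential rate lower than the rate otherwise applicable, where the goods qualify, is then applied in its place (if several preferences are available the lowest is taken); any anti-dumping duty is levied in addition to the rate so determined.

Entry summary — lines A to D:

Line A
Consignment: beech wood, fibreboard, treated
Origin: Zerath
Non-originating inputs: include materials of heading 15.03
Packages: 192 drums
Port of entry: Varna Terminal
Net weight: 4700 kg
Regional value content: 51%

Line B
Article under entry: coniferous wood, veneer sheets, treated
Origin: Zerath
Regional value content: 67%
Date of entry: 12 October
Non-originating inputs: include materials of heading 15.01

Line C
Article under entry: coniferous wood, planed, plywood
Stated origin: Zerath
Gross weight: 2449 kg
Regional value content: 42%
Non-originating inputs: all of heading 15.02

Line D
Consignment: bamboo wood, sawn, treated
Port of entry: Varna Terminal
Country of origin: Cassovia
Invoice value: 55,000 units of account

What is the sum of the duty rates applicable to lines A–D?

59%

Line A: beech → 15.03; fibreboard → 15.03.03; treated → 15.03.03.01. Scheduled 23%. Zerath agreement on 15.02.01.03: 15.03.03.01 not covered; Zerath agreement on 15.01.01: 15.03.03.01 not covered. → 23%.
Line B: coniferous → 15.01; veneer sheets → 15.01.02; treated → 15.01.02.03. Scheduled 24%. quota on 15.01 open → in-quota 15%; Zerath agreement on 15.02.01.03: 15.01.02.03 not covered; Zerath agreement on 15.01.01: 15.01.02.03 not covered. → 15%.
Line C: coniferous → 15.01; plywood → 15.01.01; planed → 15.01.01.03. Scheduled 23%. quota on 15.01 open → in-quota 15%; Zerath agreement on 15.02.01.03: 15.01.01.03 not covered; Zerath agreement on 15.01.01: RVC < 55%. → 15%.
Line D: bamboo → 15.02; sawn → 15.02.02; treated → 15.02.02.03. Scheduled 6%. No special measure applies. → 6%.
Sum: 23% + 15% + 15% + 6% = 59%.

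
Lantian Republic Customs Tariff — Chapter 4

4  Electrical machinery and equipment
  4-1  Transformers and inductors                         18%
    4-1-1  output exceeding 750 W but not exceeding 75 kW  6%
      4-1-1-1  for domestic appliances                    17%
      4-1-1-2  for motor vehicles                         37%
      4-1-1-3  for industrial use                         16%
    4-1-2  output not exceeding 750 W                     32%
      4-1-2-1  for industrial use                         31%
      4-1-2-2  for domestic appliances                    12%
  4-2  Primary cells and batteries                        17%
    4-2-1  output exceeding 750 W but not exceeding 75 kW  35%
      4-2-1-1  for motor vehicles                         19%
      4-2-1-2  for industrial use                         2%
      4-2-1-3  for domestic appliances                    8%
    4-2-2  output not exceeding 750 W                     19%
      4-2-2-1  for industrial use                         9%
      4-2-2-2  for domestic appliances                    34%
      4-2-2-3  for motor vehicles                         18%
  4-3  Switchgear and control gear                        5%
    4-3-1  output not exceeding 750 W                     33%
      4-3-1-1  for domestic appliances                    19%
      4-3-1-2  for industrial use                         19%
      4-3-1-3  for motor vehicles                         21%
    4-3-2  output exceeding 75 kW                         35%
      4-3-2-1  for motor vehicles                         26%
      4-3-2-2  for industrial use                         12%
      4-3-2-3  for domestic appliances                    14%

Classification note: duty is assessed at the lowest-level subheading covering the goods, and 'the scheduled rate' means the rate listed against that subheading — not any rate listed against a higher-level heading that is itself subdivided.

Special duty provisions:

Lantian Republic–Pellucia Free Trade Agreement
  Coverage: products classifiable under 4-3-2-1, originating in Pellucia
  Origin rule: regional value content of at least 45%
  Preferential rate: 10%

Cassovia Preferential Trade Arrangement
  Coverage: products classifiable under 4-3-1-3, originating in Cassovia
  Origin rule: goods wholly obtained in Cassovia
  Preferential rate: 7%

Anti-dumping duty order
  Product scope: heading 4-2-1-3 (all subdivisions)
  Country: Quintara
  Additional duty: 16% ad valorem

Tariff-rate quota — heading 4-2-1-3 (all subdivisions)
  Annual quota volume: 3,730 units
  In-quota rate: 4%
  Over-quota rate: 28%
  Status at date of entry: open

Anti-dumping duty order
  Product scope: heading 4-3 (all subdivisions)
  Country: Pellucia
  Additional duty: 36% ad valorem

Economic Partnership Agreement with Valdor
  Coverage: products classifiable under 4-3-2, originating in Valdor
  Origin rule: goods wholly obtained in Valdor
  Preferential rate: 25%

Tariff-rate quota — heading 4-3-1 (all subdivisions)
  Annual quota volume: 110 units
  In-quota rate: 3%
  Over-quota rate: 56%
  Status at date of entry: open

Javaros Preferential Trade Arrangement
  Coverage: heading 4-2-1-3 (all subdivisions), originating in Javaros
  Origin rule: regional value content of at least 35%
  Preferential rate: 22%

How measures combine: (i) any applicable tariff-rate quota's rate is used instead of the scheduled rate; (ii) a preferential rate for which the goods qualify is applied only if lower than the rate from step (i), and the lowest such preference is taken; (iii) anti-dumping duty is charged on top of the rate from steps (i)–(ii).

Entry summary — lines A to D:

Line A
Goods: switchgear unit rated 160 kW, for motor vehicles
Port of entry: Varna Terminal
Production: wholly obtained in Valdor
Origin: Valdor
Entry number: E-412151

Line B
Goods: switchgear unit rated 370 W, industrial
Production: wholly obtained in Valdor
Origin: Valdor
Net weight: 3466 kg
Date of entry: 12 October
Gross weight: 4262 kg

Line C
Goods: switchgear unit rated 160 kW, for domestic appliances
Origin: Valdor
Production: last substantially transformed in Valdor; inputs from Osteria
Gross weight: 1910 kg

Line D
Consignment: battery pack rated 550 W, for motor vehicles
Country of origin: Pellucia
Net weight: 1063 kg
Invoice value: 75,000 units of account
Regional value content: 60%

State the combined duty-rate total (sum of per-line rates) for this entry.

Line A: switchgear unit → 4-3; rated 160 kW → 4-3-2; for motor vehicles → 4-3-2-1. Scheduled 26%. Valdor agreement on 4-3-2: wholly obtained → 25% available; preferential 25%. → 25%.
Line B: switchgear unit → 4-3; rated 370 W → 4-3-1; industrial → 4-3-1-2. Scheduled 19%. quota on 4-3-1 open → in-quota 3%; Valdor agreement on 4-3-2: 4-3-1-2 not covered. → 3%.
Line C: switchgear unit → 4-3; rated 160 kW → 4-3-2; for domestic appliances → 4-3-2-3. Scheduled 14%. Valdor agreement on 4-3-2: not wholly obtained. → 14%.
Line D: battery pack → 4-2; rated 550 W → 4-2-2; for motor vehicles → 4-2-2-3. Scheduled 18%. Pellucia agreement on 4-3-2-1: 4-2-2-3 not covered. → 18%.
Sum: 25% + 3% + 14% + 18% = 60%.

60%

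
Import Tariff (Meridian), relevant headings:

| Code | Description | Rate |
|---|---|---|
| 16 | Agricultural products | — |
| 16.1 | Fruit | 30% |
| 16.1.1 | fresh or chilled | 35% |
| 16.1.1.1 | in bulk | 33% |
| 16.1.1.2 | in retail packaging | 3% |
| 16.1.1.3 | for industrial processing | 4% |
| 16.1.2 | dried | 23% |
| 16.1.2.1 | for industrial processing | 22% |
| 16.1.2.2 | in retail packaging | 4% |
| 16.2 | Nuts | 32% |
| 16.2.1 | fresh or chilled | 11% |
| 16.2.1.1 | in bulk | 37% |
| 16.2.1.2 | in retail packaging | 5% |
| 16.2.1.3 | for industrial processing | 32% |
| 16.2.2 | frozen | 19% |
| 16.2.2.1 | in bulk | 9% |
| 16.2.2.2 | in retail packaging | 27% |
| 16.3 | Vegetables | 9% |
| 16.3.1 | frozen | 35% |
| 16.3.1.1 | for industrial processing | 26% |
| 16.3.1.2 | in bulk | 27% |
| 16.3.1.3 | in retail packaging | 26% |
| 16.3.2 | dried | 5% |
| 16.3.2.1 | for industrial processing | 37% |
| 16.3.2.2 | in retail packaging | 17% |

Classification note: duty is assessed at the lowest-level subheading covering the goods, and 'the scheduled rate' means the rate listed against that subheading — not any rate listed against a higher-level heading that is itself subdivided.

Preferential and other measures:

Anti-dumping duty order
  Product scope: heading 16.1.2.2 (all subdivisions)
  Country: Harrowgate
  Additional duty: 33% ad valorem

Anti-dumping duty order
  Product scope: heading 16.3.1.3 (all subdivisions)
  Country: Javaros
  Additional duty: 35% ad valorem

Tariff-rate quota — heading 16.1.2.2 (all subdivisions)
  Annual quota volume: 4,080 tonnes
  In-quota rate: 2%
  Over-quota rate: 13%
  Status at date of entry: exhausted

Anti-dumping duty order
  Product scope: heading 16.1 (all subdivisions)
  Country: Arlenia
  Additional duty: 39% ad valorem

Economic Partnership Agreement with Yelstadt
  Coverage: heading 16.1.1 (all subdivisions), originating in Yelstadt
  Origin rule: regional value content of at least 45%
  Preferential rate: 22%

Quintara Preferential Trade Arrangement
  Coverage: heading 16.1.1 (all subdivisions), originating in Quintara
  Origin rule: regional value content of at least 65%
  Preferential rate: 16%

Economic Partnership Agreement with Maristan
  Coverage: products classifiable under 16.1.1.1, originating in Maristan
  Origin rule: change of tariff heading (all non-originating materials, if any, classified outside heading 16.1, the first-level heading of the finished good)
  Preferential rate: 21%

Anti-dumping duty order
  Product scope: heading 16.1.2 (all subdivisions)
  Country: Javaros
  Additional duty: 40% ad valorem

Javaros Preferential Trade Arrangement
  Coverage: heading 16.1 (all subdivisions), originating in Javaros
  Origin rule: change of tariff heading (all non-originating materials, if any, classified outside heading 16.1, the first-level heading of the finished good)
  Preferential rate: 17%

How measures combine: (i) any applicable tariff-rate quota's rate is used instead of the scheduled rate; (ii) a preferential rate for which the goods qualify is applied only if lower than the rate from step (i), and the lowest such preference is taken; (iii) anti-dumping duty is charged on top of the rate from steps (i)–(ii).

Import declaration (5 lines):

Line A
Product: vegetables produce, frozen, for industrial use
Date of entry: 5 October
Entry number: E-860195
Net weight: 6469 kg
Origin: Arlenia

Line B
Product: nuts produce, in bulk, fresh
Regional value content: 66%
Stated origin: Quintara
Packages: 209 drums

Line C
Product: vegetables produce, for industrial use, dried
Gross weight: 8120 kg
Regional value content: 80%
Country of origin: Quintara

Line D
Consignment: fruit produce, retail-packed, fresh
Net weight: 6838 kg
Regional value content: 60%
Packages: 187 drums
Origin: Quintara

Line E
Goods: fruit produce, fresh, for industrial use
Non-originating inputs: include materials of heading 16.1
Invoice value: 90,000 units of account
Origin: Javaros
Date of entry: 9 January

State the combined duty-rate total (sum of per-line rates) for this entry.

107%

Line A: vegetables → 16.3; frozen → 16.3.1; for industrial use → 16.3.1.1. Scheduled 26%. No special measure applies. → 26%.
Line B: nuts → 16.2; fresh → 16.2.1; in bulk → 16.2.1.1. Scheduled 37%. Quintara agreement on 16.1.1: 16.2.1.1 not covered. → 37%.
Line C: vegetables → 16.3; dried → 16.3.2; for industrial use → 16.3.2.1. Scheduled 37%. Quintara agreement on 16.1.1: 16.3.2.1 not covered. → 37%.
Line D: fruit → 16.1; fresh → 16.1.1; retail-packed → 16.1.1.2. Scheduled 3%. Quintara agreement on 16.1.1: RVC < 65%. → 3%.
Line E: fruit → 16.1; fresh → 16.1.1; for industrial use → 16.1.1.3. Scheduled 4%. Javaros agreement on 16.1: CTH not met. → 4%.
Sum: 26% + 37% + 37% + 3% + 4% = 107%.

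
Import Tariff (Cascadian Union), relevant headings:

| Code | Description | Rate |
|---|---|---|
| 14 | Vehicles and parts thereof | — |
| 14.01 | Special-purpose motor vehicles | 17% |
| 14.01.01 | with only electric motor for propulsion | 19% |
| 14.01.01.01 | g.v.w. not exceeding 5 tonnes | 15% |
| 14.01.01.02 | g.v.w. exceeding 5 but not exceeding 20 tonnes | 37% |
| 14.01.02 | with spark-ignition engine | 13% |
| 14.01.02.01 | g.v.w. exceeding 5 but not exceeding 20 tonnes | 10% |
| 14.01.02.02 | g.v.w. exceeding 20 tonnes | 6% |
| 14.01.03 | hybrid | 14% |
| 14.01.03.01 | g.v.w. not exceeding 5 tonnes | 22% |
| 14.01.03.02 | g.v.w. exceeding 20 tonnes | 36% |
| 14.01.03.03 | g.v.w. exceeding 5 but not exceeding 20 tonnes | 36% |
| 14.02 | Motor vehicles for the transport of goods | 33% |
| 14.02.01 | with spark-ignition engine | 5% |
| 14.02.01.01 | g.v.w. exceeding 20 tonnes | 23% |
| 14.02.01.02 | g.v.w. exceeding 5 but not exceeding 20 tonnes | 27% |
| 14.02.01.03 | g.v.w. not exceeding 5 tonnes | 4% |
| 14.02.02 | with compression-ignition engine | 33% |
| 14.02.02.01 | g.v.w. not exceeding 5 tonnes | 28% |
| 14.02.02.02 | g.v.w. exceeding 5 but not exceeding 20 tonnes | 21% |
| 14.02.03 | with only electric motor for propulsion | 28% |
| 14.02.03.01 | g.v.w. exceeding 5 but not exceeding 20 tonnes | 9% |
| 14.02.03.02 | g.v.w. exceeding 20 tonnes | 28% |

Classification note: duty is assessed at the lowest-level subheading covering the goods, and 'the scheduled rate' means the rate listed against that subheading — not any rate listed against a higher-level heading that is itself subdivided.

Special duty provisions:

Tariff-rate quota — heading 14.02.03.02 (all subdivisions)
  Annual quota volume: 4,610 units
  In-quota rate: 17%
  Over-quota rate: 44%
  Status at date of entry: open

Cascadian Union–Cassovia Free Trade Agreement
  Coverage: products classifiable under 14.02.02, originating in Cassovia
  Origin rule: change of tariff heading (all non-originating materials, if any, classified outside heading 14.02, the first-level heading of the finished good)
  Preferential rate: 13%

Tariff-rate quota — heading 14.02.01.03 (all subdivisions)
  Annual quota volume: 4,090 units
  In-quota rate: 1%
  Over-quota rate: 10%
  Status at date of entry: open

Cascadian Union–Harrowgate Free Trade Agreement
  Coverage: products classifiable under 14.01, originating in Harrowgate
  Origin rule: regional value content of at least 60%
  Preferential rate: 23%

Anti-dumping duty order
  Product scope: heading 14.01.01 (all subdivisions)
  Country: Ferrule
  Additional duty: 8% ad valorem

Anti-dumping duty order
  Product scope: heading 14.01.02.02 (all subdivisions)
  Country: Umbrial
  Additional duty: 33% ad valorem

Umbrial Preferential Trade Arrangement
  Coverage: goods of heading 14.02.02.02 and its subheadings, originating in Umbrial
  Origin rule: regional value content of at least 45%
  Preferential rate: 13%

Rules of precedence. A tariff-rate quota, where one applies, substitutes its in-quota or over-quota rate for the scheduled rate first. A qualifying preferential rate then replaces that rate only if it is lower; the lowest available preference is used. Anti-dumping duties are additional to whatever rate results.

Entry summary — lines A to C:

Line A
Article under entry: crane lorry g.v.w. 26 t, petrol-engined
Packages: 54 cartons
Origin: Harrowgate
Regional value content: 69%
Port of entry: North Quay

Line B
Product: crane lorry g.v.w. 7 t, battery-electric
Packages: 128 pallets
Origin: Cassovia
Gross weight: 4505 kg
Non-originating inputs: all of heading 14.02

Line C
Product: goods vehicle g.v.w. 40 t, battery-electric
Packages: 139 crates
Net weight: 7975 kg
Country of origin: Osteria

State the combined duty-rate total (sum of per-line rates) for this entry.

60%

Line A: crane lorry → 14.01; petrol-engined → 14.01.02; g.v.w. 26 t → 14.01.02.02. Scheduled 6%. Harrowgate agreement on 14.01: RVC ≥ 60% → 23% available; preference 23% not lower than 6% → no reduction. → 6%.
Line B: crane lorry → 14.01; battery-electric → 14.01.01; g.v.w. 7 t → 14.01.01.02. Scheduled 37%. Cassovia agreement on 14.02.02: 14.01.01.02 not covered. → 37%.
Line C: goods vehicle → 14.02; battery-electric → 14.02.03; g.v.w. 40 t → 14.02.03.02. Scheduled 28%. quota on 14.02.03.02 open → in-quota 17%. → 17%.
Sum: 6% + 37% + 17% = 60%.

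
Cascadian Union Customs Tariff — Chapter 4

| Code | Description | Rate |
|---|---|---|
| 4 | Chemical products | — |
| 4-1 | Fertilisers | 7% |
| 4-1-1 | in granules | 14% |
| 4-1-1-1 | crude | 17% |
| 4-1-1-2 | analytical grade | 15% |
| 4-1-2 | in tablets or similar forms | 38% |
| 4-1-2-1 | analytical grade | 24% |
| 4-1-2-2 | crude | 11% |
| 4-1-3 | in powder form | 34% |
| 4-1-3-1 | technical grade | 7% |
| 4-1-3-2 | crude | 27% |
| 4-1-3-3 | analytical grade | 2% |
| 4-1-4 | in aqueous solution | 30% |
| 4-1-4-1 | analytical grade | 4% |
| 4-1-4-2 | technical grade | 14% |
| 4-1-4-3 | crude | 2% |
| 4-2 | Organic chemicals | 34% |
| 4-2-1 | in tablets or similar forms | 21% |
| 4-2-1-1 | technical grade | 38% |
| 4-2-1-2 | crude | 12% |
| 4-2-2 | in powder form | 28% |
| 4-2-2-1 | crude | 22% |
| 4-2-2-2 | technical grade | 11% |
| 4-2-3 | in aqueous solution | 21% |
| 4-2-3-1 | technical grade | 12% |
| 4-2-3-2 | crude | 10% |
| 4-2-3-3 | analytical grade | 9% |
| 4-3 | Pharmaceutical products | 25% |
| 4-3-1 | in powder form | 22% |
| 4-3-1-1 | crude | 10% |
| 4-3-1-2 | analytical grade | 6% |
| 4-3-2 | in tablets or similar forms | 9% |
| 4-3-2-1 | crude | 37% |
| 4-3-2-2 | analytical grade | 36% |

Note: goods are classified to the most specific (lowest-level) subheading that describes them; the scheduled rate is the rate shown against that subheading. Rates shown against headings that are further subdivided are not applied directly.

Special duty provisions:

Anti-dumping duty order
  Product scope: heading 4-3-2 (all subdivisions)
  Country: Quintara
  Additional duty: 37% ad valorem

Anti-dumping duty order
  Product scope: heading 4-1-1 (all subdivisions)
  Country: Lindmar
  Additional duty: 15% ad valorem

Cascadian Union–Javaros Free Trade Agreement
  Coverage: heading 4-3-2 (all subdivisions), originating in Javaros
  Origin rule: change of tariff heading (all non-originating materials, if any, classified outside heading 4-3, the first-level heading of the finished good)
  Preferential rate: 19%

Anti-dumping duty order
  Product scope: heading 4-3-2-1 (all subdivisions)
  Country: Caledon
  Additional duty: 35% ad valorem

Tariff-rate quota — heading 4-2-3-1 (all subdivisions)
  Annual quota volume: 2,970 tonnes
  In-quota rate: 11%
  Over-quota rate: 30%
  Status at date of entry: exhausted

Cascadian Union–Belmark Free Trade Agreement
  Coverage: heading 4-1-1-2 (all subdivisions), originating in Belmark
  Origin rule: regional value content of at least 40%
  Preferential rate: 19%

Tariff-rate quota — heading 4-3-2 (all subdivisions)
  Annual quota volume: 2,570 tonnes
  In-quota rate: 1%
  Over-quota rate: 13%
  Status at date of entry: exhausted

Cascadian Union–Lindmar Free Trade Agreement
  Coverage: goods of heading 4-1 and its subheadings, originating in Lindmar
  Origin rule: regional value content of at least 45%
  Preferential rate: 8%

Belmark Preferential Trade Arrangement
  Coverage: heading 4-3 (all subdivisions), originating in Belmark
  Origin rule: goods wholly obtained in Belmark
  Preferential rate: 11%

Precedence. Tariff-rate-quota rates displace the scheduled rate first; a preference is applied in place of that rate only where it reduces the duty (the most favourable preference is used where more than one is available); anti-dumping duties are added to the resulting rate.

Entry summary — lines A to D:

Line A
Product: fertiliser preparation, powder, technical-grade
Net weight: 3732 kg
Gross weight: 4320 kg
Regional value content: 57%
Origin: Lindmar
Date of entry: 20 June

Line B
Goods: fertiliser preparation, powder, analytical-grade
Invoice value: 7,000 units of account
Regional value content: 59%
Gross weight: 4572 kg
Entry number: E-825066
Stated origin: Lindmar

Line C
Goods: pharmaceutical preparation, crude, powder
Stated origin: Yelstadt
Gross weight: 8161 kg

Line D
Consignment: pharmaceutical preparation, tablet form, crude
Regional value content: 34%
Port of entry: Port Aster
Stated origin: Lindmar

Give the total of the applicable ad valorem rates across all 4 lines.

Line A: fertiliser → 4-1; powder → 4-1-3; technical-grade → 4-1-3-1. Scheduled 7%. Lindmar agreement on 4-1: RVC ≥ 45% → 8% available; preference 8% not lower than 7% → no reduction. → 7%.
Line B: fertiliser → 4-1; powder → 4-1-3; analytical-grade → 4-1-3-3. Scheduled 2%. Lindmar agreement on 4-1: RVC ≥ 45% → 8% available; preference 8% not lower than 2% → no reduction. → 2%.
Line C: pharmaceutical → 4-3; powder → 4-3-1; crude → 4-3-1-1. Scheduled 10%. No special measure applies. → 10%.
Line D: pharmaceutical → 4-3; tablet form → 4-3-2; crude → 4-3-2-1. Scheduled 37%. quota on 4-3-2 exhausted → over-quota 13%; Lindmar agreement on 4-1: 4-3-2-1 not covered. → 13%.
Sum: 7% + 2% + 10% + 13% = 32%.

32%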